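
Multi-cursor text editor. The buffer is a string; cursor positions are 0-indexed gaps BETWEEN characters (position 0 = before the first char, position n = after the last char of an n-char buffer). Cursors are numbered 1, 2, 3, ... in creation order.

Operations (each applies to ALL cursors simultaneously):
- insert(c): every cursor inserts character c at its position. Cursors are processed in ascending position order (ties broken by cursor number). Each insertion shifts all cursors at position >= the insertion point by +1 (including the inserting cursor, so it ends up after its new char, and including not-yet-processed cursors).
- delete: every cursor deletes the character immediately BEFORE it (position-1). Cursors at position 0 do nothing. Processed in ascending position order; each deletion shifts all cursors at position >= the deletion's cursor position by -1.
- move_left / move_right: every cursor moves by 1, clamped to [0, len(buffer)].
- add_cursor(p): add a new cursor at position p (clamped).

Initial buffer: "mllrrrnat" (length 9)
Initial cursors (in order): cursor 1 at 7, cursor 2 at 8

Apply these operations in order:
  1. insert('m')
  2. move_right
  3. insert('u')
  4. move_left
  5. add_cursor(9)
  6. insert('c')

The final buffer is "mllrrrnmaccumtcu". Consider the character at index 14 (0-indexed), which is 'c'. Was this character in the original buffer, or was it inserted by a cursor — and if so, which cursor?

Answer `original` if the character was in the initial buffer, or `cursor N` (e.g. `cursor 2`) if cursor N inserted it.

After op 1 (insert('m')): buffer="mllrrrnmamt" (len 11), cursors c1@8 c2@10, authorship .......1.2.
After op 2 (move_right): buffer="mllrrrnmamt" (len 11), cursors c1@9 c2@11, authorship .......1.2.
After op 3 (insert('u')): buffer="mllrrrnmaumtu" (len 13), cursors c1@10 c2@13, authorship .......1.12.2
After op 4 (move_left): buffer="mllrrrnmaumtu" (len 13), cursors c1@9 c2@12, authorship .......1.12.2
After op 5 (add_cursor(9)): buffer="mllrrrnmaumtu" (len 13), cursors c1@9 c3@9 c2@12, authorship .......1.12.2
After op 6 (insert('c')): buffer="mllrrrnmaccumtcu" (len 16), cursors c1@11 c3@11 c2@15, authorship .......1.1312.22
Authorship (.=original, N=cursor N): . . . . . . . 1 . 1 3 1 2 . 2 2
Index 14: author = 2

Answer: cursor 2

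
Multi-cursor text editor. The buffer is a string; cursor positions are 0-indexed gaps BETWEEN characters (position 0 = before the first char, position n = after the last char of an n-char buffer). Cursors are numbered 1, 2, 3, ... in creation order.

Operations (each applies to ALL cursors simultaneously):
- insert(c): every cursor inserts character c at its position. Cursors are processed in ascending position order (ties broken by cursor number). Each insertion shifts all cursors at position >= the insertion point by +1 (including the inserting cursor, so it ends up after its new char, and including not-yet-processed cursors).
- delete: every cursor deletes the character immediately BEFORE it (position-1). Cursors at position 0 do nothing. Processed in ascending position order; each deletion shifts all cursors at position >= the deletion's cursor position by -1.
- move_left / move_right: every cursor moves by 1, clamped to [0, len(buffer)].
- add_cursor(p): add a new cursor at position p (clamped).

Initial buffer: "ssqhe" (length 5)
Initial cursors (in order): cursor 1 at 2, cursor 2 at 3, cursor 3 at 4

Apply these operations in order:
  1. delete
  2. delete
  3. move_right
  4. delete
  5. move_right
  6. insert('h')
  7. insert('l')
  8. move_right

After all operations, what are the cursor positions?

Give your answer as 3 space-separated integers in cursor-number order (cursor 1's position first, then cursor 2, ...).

Answer: 6 6 6

Derivation:
After op 1 (delete): buffer="se" (len 2), cursors c1@1 c2@1 c3@1, authorship ..
After op 2 (delete): buffer="e" (len 1), cursors c1@0 c2@0 c3@0, authorship .
After op 3 (move_right): buffer="e" (len 1), cursors c1@1 c2@1 c3@1, authorship .
After op 4 (delete): buffer="" (len 0), cursors c1@0 c2@0 c3@0, authorship 
After op 5 (move_right): buffer="" (len 0), cursors c1@0 c2@0 c3@0, authorship 
After op 6 (insert('h')): buffer="hhh" (len 3), cursors c1@3 c2@3 c3@3, authorship 123
After op 7 (insert('l')): buffer="hhhlll" (len 6), cursors c1@6 c2@6 c3@6, authorship 123123
After op 8 (move_right): buffer="hhhlll" (len 6), cursors c1@6 c2@6 c3@6, authorship 123123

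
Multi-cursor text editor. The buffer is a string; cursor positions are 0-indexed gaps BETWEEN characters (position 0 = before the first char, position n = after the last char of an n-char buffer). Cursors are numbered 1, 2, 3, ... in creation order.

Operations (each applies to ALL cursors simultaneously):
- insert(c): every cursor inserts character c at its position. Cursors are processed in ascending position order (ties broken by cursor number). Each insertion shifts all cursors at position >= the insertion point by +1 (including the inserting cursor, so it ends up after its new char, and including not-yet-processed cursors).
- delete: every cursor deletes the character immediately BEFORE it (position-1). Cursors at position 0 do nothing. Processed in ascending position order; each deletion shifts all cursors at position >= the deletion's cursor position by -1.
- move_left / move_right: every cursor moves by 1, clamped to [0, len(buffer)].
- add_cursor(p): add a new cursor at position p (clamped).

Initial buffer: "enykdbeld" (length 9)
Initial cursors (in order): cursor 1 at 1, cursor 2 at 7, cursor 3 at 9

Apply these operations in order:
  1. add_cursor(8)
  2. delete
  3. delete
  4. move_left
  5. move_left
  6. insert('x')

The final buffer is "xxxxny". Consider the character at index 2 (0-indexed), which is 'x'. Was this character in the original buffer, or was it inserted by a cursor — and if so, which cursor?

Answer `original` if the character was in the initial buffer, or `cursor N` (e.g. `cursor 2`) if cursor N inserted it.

Answer: cursor 3

Derivation:
After op 1 (add_cursor(8)): buffer="enykdbeld" (len 9), cursors c1@1 c2@7 c4@8 c3@9, authorship .........
After op 2 (delete): buffer="nykdb" (len 5), cursors c1@0 c2@5 c3@5 c4@5, authorship .....
After op 3 (delete): buffer="ny" (len 2), cursors c1@0 c2@2 c3@2 c4@2, authorship ..
After op 4 (move_left): buffer="ny" (len 2), cursors c1@0 c2@1 c3@1 c4@1, authorship ..
After op 5 (move_left): buffer="ny" (len 2), cursors c1@0 c2@0 c3@0 c4@0, authorship ..
After op 6 (insert('x')): buffer="xxxxny" (len 6), cursors c1@4 c2@4 c3@4 c4@4, authorship 1234..
Authorship (.=original, N=cursor N): 1 2 3 4 . .
Index 2: author = 3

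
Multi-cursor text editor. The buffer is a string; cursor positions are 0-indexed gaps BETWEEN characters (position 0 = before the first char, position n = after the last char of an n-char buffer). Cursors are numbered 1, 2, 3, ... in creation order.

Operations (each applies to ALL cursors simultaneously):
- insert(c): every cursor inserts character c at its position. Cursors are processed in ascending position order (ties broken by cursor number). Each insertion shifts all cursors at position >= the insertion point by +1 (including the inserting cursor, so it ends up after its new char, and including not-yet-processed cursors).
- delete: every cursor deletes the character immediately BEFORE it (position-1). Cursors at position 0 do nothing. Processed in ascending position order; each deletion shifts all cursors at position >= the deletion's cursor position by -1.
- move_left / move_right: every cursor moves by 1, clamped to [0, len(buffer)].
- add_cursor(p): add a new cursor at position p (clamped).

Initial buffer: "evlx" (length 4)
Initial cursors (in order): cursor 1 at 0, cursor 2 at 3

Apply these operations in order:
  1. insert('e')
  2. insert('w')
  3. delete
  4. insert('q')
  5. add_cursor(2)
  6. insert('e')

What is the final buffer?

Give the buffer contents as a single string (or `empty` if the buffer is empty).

Answer: eqeeevleqex

Derivation:
After op 1 (insert('e')): buffer="eevlex" (len 6), cursors c1@1 c2@5, authorship 1...2.
After op 2 (insert('w')): buffer="ewevlewx" (len 8), cursors c1@2 c2@7, authorship 11...22.
After op 3 (delete): buffer="eevlex" (len 6), cursors c1@1 c2@5, authorship 1...2.
After op 4 (insert('q')): buffer="eqevleqx" (len 8), cursors c1@2 c2@7, authorship 11...22.
After op 5 (add_cursor(2)): buffer="eqevleqx" (len 8), cursors c1@2 c3@2 c2@7, authorship 11...22.
After op 6 (insert('e')): buffer="eqeeevleqex" (len 11), cursors c1@4 c3@4 c2@10, authorship 1113...222.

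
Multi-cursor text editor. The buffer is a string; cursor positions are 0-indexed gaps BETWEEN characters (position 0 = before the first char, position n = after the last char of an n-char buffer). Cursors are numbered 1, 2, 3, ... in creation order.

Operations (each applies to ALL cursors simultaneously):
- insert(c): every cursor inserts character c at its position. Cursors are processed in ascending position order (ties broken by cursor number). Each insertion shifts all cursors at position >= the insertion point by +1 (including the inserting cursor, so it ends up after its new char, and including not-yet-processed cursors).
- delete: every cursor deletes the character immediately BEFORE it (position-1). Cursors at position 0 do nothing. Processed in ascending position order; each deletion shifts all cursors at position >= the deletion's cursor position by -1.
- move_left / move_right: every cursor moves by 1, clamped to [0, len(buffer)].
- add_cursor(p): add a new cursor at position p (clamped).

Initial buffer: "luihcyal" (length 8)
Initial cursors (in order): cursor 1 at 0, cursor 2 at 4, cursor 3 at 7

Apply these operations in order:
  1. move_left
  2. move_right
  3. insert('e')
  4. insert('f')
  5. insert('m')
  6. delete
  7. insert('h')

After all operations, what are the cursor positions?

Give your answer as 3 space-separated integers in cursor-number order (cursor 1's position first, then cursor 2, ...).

After op 1 (move_left): buffer="luihcyal" (len 8), cursors c1@0 c2@3 c3@6, authorship ........
After op 2 (move_right): buffer="luihcyal" (len 8), cursors c1@1 c2@4 c3@7, authorship ........
After op 3 (insert('e')): buffer="leuihecyael" (len 11), cursors c1@2 c2@6 c3@10, authorship .1...2...3.
After op 4 (insert('f')): buffer="lefuihefcyaefl" (len 14), cursors c1@3 c2@8 c3@13, authorship .11...22...33.
After op 5 (insert('m')): buffer="lefmuihefmcyaefml" (len 17), cursors c1@4 c2@10 c3@16, authorship .111...222...333.
After op 6 (delete): buffer="lefuihefcyaefl" (len 14), cursors c1@3 c2@8 c3@13, authorship .11...22...33.
After op 7 (insert('h')): buffer="lefhuihefhcyaefhl" (len 17), cursors c1@4 c2@10 c3@16, authorship .111...222...333.

Answer: 4 10 16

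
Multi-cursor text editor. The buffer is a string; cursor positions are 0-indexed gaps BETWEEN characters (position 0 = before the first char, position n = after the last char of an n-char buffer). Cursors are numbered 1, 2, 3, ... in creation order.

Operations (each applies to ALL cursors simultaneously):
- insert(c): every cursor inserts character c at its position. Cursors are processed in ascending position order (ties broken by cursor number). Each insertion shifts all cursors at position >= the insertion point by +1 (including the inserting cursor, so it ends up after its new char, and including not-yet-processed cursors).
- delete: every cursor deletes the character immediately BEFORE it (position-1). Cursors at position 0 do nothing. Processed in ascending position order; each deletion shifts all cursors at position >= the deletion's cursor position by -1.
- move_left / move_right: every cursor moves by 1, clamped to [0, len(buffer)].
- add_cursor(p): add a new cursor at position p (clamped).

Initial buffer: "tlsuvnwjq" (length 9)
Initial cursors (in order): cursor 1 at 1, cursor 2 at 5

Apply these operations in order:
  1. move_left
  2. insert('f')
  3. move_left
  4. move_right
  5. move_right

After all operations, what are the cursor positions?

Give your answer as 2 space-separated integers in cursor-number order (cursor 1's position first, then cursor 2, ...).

After op 1 (move_left): buffer="tlsuvnwjq" (len 9), cursors c1@0 c2@4, authorship .........
After op 2 (insert('f')): buffer="ftlsufvnwjq" (len 11), cursors c1@1 c2@6, authorship 1....2.....
After op 3 (move_left): buffer="ftlsufvnwjq" (len 11), cursors c1@0 c2@5, authorship 1....2.....
After op 4 (move_right): buffer="ftlsufvnwjq" (len 11), cursors c1@1 c2@6, authorship 1....2.....
After op 5 (move_right): buffer="ftlsufvnwjq" (len 11), cursors c1@2 c2@7, authorship 1....2.....

Answer: 2 7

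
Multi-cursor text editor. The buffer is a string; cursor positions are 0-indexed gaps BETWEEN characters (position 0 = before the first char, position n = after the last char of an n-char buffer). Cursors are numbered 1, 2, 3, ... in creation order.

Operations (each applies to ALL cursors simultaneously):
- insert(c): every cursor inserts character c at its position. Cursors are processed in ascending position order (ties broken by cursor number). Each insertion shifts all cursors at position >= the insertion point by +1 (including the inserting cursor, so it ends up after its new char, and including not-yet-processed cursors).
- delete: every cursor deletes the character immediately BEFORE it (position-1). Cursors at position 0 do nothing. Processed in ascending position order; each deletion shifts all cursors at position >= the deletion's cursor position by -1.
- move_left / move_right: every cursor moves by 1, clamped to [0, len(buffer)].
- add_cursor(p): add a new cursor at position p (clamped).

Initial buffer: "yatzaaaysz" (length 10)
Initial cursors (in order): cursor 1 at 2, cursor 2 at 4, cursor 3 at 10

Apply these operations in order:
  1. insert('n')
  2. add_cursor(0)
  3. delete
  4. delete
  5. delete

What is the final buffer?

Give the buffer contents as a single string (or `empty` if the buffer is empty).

After op 1 (insert('n')): buffer="yantznaaayszn" (len 13), cursors c1@3 c2@6 c3@13, authorship ..1..2......3
After op 2 (add_cursor(0)): buffer="yantznaaayszn" (len 13), cursors c4@0 c1@3 c2@6 c3@13, authorship ..1..2......3
After op 3 (delete): buffer="yatzaaaysz" (len 10), cursors c4@0 c1@2 c2@4 c3@10, authorship ..........
After op 4 (delete): buffer="ytaaays" (len 7), cursors c4@0 c1@1 c2@2 c3@7, authorship .......
After op 5 (delete): buffer="aaay" (len 4), cursors c1@0 c2@0 c4@0 c3@4, authorship ....

Answer: aaay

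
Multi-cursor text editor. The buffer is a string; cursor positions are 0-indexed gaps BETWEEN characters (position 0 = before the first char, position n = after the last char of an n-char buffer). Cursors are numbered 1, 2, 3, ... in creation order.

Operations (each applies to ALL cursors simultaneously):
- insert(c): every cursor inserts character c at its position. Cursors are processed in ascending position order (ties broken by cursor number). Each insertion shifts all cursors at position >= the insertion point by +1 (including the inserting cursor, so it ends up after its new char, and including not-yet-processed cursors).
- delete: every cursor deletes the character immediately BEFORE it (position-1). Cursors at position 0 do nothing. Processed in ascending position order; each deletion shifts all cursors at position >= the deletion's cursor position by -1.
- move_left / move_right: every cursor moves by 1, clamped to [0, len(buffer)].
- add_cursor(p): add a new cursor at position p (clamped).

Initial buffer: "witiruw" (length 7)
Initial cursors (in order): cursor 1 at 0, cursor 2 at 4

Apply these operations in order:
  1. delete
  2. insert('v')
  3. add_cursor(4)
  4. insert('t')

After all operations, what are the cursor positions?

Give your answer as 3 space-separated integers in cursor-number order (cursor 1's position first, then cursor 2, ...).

After op 1 (delete): buffer="witruw" (len 6), cursors c1@0 c2@3, authorship ......
After op 2 (insert('v')): buffer="vwitvruw" (len 8), cursors c1@1 c2@5, authorship 1...2...
After op 3 (add_cursor(4)): buffer="vwitvruw" (len 8), cursors c1@1 c3@4 c2@5, authorship 1...2...
After op 4 (insert('t')): buffer="vtwittvtruw" (len 11), cursors c1@2 c3@6 c2@8, authorship 11...322...

Answer: 2 8 6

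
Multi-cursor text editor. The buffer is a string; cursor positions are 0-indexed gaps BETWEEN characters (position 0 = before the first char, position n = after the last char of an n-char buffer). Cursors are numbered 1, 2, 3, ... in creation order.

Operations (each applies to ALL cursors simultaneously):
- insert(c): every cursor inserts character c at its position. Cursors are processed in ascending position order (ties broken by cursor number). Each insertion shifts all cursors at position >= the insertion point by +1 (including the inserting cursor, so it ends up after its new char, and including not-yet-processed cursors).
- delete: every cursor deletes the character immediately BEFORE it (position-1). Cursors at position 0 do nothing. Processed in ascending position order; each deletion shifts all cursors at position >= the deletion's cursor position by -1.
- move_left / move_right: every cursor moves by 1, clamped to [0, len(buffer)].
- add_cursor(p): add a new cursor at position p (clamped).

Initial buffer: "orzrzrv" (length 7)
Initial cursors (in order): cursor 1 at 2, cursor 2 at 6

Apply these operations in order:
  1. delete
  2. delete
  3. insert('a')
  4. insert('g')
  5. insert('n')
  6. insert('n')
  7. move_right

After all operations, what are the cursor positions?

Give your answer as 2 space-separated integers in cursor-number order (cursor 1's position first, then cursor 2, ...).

After op 1 (delete): buffer="ozrzv" (len 5), cursors c1@1 c2@4, authorship .....
After op 2 (delete): buffer="zrv" (len 3), cursors c1@0 c2@2, authorship ...
After op 3 (insert('a')): buffer="azrav" (len 5), cursors c1@1 c2@4, authorship 1..2.
After op 4 (insert('g')): buffer="agzragv" (len 7), cursors c1@2 c2@6, authorship 11..22.
After op 5 (insert('n')): buffer="agnzragnv" (len 9), cursors c1@3 c2@8, authorship 111..222.
After op 6 (insert('n')): buffer="agnnzragnnv" (len 11), cursors c1@4 c2@10, authorship 1111..2222.
After op 7 (move_right): buffer="agnnzragnnv" (len 11), cursors c1@5 c2@11, authorship 1111..2222.

Answer: 5 11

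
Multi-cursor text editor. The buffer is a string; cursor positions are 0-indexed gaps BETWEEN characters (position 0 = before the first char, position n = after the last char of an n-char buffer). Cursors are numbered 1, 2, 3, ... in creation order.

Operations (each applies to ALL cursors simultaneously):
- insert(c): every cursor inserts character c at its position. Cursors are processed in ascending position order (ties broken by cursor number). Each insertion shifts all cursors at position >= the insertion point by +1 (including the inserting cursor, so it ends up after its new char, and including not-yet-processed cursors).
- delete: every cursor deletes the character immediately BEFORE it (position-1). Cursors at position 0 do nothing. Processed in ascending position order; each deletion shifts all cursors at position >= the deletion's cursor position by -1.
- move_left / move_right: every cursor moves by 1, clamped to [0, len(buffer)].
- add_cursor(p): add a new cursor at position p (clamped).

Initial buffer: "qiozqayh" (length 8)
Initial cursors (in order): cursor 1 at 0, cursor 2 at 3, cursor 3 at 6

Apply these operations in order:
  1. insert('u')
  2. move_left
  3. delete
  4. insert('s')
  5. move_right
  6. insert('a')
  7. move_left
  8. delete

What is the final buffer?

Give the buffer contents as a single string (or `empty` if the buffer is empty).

Answer: saqisazqsayh

Derivation:
After op 1 (insert('u')): buffer="uqiouzqauyh" (len 11), cursors c1@1 c2@5 c3@9, authorship 1...2...3..
After op 2 (move_left): buffer="uqiouzqauyh" (len 11), cursors c1@0 c2@4 c3@8, authorship 1...2...3..
After op 3 (delete): buffer="uqiuzquyh" (len 9), cursors c1@0 c2@3 c3@6, authorship 1..2..3..
After op 4 (insert('s')): buffer="suqisuzqsuyh" (len 12), cursors c1@1 c2@5 c3@9, authorship 11..22..33..
After op 5 (move_right): buffer="suqisuzqsuyh" (len 12), cursors c1@2 c2@6 c3@10, authorship 11..22..33..
After op 6 (insert('a')): buffer="suaqisuazqsuayh" (len 15), cursors c1@3 c2@8 c3@13, authorship 111..222..333..
After op 7 (move_left): buffer="suaqisuazqsuayh" (len 15), cursors c1@2 c2@7 c3@12, authorship 111..222..333..
After op 8 (delete): buffer="saqisazqsayh" (len 12), cursors c1@1 c2@5 c3@9, authorship 11..22..33..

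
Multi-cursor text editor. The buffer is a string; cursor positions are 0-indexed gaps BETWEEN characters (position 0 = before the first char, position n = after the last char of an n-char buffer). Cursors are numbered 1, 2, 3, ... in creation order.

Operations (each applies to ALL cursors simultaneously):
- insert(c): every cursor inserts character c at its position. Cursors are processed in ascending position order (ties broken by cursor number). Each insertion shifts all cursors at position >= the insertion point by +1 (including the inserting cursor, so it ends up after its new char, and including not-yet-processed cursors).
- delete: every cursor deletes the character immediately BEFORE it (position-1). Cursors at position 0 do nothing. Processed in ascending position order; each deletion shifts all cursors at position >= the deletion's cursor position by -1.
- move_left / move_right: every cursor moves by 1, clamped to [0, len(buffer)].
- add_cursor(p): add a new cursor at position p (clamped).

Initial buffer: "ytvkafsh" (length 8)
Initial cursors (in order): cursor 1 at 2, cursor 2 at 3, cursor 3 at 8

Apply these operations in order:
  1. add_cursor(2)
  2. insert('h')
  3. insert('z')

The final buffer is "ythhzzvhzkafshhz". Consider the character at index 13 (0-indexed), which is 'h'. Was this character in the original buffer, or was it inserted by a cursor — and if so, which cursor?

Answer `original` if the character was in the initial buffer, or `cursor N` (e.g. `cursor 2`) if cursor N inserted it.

Answer: original

Derivation:
After op 1 (add_cursor(2)): buffer="ytvkafsh" (len 8), cursors c1@2 c4@2 c2@3 c3@8, authorship ........
After op 2 (insert('h')): buffer="ythhvhkafshh" (len 12), cursors c1@4 c4@4 c2@6 c3@12, authorship ..14.2.....3
After op 3 (insert('z')): buffer="ythhzzvhzkafshhz" (len 16), cursors c1@6 c4@6 c2@9 c3@16, authorship ..1414.22.....33
Authorship (.=original, N=cursor N): . . 1 4 1 4 . 2 2 . . . . . 3 3
Index 13: author = original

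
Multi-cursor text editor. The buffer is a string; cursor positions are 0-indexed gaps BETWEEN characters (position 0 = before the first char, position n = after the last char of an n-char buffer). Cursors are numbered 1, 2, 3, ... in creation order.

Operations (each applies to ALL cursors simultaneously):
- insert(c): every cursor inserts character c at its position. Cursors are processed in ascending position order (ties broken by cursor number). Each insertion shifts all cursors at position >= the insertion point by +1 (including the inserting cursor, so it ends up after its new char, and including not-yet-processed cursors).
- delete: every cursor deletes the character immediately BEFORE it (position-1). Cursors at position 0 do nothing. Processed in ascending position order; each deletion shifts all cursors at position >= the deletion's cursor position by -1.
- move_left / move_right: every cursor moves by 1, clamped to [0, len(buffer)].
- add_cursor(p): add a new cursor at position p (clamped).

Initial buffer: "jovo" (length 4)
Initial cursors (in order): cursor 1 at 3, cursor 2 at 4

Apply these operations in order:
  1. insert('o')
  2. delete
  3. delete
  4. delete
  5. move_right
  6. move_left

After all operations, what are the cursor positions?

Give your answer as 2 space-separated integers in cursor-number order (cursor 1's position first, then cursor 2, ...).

After op 1 (insert('o')): buffer="jovooo" (len 6), cursors c1@4 c2@6, authorship ...1.2
After op 2 (delete): buffer="jovo" (len 4), cursors c1@3 c2@4, authorship ....
After op 3 (delete): buffer="jo" (len 2), cursors c1@2 c2@2, authorship ..
After op 4 (delete): buffer="" (len 0), cursors c1@0 c2@0, authorship 
After op 5 (move_right): buffer="" (len 0), cursors c1@0 c2@0, authorship 
After op 6 (move_left): buffer="" (len 0), cursors c1@0 c2@0, authorship 

Answer: 0 0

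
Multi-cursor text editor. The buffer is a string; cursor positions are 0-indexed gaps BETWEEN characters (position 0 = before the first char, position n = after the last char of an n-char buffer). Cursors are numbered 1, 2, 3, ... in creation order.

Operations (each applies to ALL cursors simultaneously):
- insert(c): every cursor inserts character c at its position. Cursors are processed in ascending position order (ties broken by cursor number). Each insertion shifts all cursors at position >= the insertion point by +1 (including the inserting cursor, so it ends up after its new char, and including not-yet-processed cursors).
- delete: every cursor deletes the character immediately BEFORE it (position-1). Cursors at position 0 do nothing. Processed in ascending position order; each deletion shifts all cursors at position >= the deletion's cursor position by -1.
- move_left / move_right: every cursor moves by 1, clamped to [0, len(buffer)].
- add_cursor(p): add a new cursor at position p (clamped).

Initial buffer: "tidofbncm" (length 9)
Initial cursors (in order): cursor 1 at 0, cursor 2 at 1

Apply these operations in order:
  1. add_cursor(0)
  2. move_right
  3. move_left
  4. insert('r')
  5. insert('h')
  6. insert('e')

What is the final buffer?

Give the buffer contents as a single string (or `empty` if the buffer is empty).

After op 1 (add_cursor(0)): buffer="tidofbncm" (len 9), cursors c1@0 c3@0 c2@1, authorship .........
After op 2 (move_right): buffer="tidofbncm" (len 9), cursors c1@1 c3@1 c2@2, authorship .........
After op 3 (move_left): buffer="tidofbncm" (len 9), cursors c1@0 c3@0 c2@1, authorship .........
After op 4 (insert('r')): buffer="rrtridofbncm" (len 12), cursors c1@2 c3@2 c2@4, authorship 13.2........
After op 5 (insert('h')): buffer="rrhhtrhidofbncm" (len 15), cursors c1@4 c3@4 c2@7, authorship 1313.22........
After op 6 (insert('e')): buffer="rrhheetrheidofbncm" (len 18), cursors c1@6 c3@6 c2@10, authorship 131313.222........

Answer: rrhheetrheidofbncm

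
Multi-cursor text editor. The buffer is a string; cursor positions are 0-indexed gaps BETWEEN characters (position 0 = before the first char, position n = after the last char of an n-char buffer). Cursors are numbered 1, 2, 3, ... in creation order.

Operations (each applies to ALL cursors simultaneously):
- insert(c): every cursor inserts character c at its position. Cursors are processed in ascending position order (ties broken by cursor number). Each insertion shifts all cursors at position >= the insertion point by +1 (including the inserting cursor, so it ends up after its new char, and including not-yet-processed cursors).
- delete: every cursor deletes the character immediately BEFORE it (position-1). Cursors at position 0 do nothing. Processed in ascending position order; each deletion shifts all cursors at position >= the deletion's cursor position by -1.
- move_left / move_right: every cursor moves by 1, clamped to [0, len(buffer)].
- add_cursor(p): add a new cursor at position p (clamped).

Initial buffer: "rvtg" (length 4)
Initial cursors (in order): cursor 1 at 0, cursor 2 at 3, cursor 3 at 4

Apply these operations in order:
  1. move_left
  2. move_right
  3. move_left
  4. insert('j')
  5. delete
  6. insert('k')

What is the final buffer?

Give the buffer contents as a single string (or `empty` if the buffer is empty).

After op 1 (move_left): buffer="rvtg" (len 4), cursors c1@0 c2@2 c3@3, authorship ....
After op 2 (move_right): buffer="rvtg" (len 4), cursors c1@1 c2@3 c3@4, authorship ....
After op 3 (move_left): buffer="rvtg" (len 4), cursors c1@0 c2@2 c3@3, authorship ....
After op 4 (insert('j')): buffer="jrvjtjg" (len 7), cursors c1@1 c2@4 c3@6, authorship 1..2.3.
After op 5 (delete): buffer="rvtg" (len 4), cursors c1@0 c2@2 c3@3, authorship ....
After op 6 (insert('k')): buffer="krvktkg" (len 7), cursors c1@1 c2@4 c3@6, authorship 1..2.3.

Answer: krvktkg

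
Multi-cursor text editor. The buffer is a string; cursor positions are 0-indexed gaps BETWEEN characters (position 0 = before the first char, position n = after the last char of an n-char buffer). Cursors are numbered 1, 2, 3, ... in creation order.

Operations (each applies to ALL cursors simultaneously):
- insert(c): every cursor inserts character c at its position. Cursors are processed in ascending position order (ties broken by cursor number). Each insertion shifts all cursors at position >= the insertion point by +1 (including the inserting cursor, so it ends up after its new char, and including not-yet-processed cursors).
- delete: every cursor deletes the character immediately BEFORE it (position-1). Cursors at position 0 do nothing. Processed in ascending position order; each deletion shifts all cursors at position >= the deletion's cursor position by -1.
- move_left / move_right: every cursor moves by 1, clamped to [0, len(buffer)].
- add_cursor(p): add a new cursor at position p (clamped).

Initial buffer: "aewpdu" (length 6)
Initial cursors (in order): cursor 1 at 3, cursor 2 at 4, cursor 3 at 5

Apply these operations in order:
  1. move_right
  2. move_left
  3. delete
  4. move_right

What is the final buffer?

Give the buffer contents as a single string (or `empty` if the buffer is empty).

After op 1 (move_right): buffer="aewpdu" (len 6), cursors c1@4 c2@5 c3@6, authorship ......
After op 2 (move_left): buffer="aewpdu" (len 6), cursors c1@3 c2@4 c3@5, authorship ......
After op 3 (delete): buffer="aeu" (len 3), cursors c1@2 c2@2 c3@2, authorship ...
After op 4 (move_right): buffer="aeu" (len 3), cursors c1@3 c2@3 c3@3, authorship ...

Answer: aeu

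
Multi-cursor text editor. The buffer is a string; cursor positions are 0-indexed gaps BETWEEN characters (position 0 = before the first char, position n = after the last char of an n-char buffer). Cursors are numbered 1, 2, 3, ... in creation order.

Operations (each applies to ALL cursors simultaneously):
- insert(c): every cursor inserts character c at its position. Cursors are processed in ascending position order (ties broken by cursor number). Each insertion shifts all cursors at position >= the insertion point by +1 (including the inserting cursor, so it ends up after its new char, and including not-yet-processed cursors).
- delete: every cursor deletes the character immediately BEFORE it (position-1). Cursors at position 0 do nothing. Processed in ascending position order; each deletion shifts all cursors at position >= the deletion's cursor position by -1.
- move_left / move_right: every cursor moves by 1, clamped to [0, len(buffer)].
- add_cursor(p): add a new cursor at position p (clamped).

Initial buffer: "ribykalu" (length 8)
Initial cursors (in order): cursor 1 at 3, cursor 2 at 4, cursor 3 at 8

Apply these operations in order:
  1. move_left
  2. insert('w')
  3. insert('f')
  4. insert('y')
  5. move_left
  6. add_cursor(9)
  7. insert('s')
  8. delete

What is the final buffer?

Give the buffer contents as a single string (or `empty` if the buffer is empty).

Answer: riwfybwfyykalwfyu

Derivation:
After op 1 (move_left): buffer="ribykalu" (len 8), cursors c1@2 c2@3 c3@7, authorship ........
After op 2 (insert('w')): buffer="riwbwykalwu" (len 11), cursors c1@3 c2@5 c3@10, authorship ..1.2....3.
After op 3 (insert('f')): buffer="riwfbwfykalwfu" (len 14), cursors c1@4 c2@7 c3@13, authorship ..11.22....33.
After op 4 (insert('y')): buffer="riwfybwfyykalwfyu" (len 17), cursors c1@5 c2@9 c3@16, authorship ..111.222....333.
After op 5 (move_left): buffer="riwfybwfyykalwfyu" (len 17), cursors c1@4 c2@8 c3@15, authorship ..111.222....333.
After op 6 (add_cursor(9)): buffer="riwfybwfyykalwfyu" (len 17), cursors c1@4 c2@8 c4@9 c3@15, authorship ..111.222....333.
After op 7 (insert('s')): buffer="riwfsybwfsysykalwfsyu" (len 21), cursors c1@5 c2@10 c4@12 c3@19, authorship ..1111.22224....3333.
After op 8 (delete): buffer="riwfybwfyykalwfyu" (len 17), cursors c1@4 c2@8 c4@9 c3@15, authorship ..111.222....333.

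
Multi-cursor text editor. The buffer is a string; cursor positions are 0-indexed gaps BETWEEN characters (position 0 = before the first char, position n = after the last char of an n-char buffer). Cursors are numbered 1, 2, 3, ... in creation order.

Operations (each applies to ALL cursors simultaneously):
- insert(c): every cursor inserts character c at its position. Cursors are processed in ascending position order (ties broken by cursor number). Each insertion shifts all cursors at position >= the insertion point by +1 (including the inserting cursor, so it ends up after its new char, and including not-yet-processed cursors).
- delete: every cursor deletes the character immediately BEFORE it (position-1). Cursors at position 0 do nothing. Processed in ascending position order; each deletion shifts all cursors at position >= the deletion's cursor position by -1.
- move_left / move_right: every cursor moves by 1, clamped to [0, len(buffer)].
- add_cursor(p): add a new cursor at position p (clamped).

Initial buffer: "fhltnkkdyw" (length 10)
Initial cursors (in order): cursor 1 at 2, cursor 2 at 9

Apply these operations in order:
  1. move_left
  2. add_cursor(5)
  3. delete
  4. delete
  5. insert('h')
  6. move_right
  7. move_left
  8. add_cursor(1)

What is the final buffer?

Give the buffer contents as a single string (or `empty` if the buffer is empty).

After op 1 (move_left): buffer="fhltnkkdyw" (len 10), cursors c1@1 c2@8, authorship ..........
After op 2 (add_cursor(5)): buffer="fhltnkkdyw" (len 10), cursors c1@1 c3@5 c2@8, authorship ..........
After op 3 (delete): buffer="hltkkyw" (len 7), cursors c1@0 c3@3 c2@5, authorship .......
After op 4 (delete): buffer="hlkyw" (len 5), cursors c1@0 c3@2 c2@3, authorship .....
After op 5 (insert('h')): buffer="hhlhkhyw" (len 8), cursors c1@1 c3@4 c2@6, authorship 1..3.2..
After op 6 (move_right): buffer="hhlhkhyw" (len 8), cursors c1@2 c3@5 c2@7, authorship 1..3.2..
After op 7 (move_left): buffer="hhlhkhyw" (len 8), cursors c1@1 c3@4 c2@6, authorship 1..3.2..
After op 8 (add_cursor(1)): buffer="hhlhkhyw" (len 8), cursors c1@1 c4@1 c3@4 c2@6, authorship 1..3.2..

Answer: hhlhkhyw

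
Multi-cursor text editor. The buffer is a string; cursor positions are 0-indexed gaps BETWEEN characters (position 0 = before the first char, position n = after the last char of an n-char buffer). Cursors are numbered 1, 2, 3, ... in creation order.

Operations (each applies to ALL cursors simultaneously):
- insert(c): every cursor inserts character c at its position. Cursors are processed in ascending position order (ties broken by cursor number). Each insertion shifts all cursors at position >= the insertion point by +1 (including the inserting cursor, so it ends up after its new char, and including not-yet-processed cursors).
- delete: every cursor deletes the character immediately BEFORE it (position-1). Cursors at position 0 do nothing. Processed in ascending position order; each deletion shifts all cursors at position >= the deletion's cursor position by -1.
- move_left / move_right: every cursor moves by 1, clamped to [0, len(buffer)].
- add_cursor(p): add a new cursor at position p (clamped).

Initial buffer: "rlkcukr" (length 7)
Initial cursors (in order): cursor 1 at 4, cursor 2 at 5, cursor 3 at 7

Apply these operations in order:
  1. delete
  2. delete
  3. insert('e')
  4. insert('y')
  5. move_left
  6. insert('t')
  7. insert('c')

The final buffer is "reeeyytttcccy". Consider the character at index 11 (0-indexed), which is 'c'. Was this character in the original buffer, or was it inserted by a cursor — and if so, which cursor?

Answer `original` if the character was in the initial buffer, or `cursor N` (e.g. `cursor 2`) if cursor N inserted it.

Answer: cursor 3

Derivation:
After op 1 (delete): buffer="rlkk" (len 4), cursors c1@3 c2@3 c3@4, authorship ....
After op 2 (delete): buffer="r" (len 1), cursors c1@1 c2@1 c3@1, authorship .
After op 3 (insert('e')): buffer="reee" (len 4), cursors c1@4 c2@4 c3@4, authorship .123
After op 4 (insert('y')): buffer="reeeyyy" (len 7), cursors c1@7 c2@7 c3@7, authorship .123123
After op 5 (move_left): buffer="reeeyyy" (len 7), cursors c1@6 c2@6 c3@6, authorship .123123
After op 6 (insert('t')): buffer="reeeyyttty" (len 10), cursors c1@9 c2@9 c3@9, authorship .123121233
After op 7 (insert('c')): buffer="reeeyytttcccy" (len 13), cursors c1@12 c2@12 c3@12, authorship .123121231233
Authorship (.=original, N=cursor N): . 1 2 3 1 2 1 2 3 1 2 3 3
Index 11: author = 3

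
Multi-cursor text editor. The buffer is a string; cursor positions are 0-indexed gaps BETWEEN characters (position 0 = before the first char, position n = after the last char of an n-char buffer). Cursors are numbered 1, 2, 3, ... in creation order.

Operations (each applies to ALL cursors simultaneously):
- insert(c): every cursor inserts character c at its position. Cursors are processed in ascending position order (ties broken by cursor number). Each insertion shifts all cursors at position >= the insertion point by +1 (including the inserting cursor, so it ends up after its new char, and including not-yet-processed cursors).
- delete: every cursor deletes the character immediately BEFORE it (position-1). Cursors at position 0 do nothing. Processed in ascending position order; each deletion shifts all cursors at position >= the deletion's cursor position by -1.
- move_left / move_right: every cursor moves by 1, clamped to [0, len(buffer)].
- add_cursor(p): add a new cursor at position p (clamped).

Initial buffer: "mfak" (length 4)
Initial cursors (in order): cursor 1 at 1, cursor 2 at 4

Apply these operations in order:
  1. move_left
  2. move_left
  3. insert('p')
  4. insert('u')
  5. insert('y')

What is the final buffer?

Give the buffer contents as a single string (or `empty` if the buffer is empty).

Answer: puymfpuyak

Derivation:
After op 1 (move_left): buffer="mfak" (len 4), cursors c1@0 c2@3, authorship ....
After op 2 (move_left): buffer="mfak" (len 4), cursors c1@0 c2@2, authorship ....
After op 3 (insert('p')): buffer="pmfpak" (len 6), cursors c1@1 c2@4, authorship 1..2..
After op 4 (insert('u')): buffer="pumfpuak" (len 8), cursors c1@2 c2@6, authorship 11..22..
After op 5 (insert('y')): buffer="puymfpuyak" (len 10), cursors c1@3 c2@8, authorship 111..222..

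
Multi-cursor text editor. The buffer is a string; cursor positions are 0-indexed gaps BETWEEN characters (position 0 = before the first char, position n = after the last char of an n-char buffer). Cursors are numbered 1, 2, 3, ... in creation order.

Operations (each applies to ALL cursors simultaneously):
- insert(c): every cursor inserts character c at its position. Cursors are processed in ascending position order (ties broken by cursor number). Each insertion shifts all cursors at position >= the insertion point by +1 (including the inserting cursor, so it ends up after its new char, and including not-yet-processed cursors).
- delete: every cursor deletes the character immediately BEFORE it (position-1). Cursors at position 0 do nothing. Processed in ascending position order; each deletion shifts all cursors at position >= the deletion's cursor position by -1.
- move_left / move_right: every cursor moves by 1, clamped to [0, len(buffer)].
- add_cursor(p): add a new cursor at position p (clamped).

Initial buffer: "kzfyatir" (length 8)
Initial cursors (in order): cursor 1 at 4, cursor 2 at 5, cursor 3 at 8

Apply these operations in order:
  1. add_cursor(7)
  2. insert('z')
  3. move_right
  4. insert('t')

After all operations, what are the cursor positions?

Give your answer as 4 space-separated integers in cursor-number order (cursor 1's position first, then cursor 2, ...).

Answer: 7 10 16 14

Derivation:
After op 1 (add_cursor(7)): buffer="kzfyatir" (len 8), cursors c1@4 c2@5 c4@7 c3@8, authorship ........
After op 2 (insert('z')): buffer="kzfyzaztizrz" (len 12), cursors c1@5 c2@7 c4@10 c3@12, authorship ....1.2..4.3
After op 3 (move_right): buffer="kzfyzaztizrz" (len 12), cursors c1@6 c2@8 c4@11 c3@12, authorship ....1.2..4.3
After op 4 (insert('t')): buffer="kzfyzatzttizrtzt" (len 16), cursors c1@7 c2@10 c4@14 c3@16, authorship ....1.12.2.4.433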